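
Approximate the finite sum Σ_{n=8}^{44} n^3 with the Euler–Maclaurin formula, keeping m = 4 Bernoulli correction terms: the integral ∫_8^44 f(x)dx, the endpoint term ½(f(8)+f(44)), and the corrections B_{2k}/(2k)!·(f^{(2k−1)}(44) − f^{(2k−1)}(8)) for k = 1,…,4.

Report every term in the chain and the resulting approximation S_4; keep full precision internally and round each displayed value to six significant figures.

The integral term ∫_8^44 x^3 dx = 936000.
Boundary: ½(f(8) + f(44)) = ½(512.000 + 85184.0) = 42848.0.
So far: 978848.
Correction k=1: B_{2}/2! · (f^{(1)}(44) − f^{(1)}(8)) = 1/12 · (5808.00 − 192.000) = 468.000.
Partial sum through k=1: 979316.
Correction k=2: B_{4}/4! · (f^{(3)}(44) − f^{(3)}(8)) = −1/720 · (6.00000 − 6.00000) = 0.00000.
Partial sum through k=2: 979316.
Correction k=3: B_{6}/6! · (f^{(5)}(44) − f^{(5)}(8)) = 1/30240 · (0.00000 − 0.00000) = 0.00000.
Partial sum through k=3: 979316.
Correction k=4: B_{8}/8! · (f^{(7)}(44) − f^{(7)}(8)) = −1/1209600 · (0.00000 − 0.00000) = 0.00000.

S_4 ≈ 979316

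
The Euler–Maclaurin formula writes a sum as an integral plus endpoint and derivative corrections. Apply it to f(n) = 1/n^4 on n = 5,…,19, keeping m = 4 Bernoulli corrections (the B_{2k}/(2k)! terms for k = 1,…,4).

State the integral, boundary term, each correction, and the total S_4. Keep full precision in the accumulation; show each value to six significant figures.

Integral: ∫_5^19 1/x^4 dx = 0.00261807.
½[f(5) + f(19)] = ½[0.00160000 + 7.67336e-06] = 0.000803837.
Integral + boundary = 0.00342191.
k=1: B_{2}/(2)! × [f^{(1)}(19) − f^{(1)}(5)] = 1/12 × (-1.61544e-06 − (-0.00128000)) = 0.000106532.
Running total after k=1: 0.00352844.
k=2: B_{4}/(4)! × [f^{(3)}(19) − f^{(3)}(5)] = −1/720 × (-1.34247e-07 − (-0.00153600)) = -2.13315e-06.
Running total after k=2: 0.00352630.
k=3: B_{6}/(6)! × [f^{(5)}(19) − f^{(5)}(5)] = 1/30240 × (-2.08251e-08 − (-0.00344064)) = 1.13777e-07.
Running total after k=3: 0.00352642.
k=4: B_{8}/(8)! × [f^{(7)}(19) − f^{(7)}(5)] = −1/1209600 × (-5.19185e-09 − (-0.0123863)) = -1.02400e-08.

S_4 ≈ 0.00352641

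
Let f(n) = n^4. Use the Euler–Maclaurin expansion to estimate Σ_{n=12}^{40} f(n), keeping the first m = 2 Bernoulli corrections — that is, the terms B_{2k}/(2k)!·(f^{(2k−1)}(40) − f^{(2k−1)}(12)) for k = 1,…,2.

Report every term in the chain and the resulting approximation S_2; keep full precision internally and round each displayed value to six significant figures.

∫_12^40 x^4 dx evaluates to 2.04302e+07.
Endpoint term: (f(12) + f(40))/2 = (20736.0 + 2.56000e+06)/2 = 1.29037e+06.
Integral + boundary = 2.17206e+07.
Correction k=1: B_{2}/2! · (f^{(1)}(40) − f^{(1)}(12)) = 1/12 · (256000 − 6912.00) = 20757.3.
After k=1: 2.17414e+07.
Correction k=2: B_{4}/4! · (f^{(3)}(40) − f^{(3)}(12)) = −1/720 · (960.000 − 288.000) = -0.933333.

S_2 ≈ 2.17414e+07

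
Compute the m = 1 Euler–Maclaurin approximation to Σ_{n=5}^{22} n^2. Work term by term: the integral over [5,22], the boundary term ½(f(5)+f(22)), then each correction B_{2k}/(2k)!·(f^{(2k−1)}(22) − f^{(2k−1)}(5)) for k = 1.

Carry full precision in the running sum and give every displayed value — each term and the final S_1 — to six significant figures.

The integral term ∫_5^22 x^2 dx = 3507.67.
Boundary: ½(f(5) + f(22)) = ½(25.0000 + 484.000) = 254.500.
So far: 3762.17.
k=1: B_{2}/(2)! × [f^{(1)}(22) − f^{(1)}(5)] = 1/12 × (44.0000 − 10.0000) = 2.83333.

S_1 ≈ 3765.00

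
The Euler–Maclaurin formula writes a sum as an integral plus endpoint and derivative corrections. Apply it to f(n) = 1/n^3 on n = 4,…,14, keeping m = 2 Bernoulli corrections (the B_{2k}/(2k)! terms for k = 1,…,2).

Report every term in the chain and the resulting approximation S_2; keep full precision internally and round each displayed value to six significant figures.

The integral term ∫_4^14 1/x^3 dx = 0.0286990.
Endpoint term: (f(4) + f(14))/2 = (0.0156250 + 0.000364431)/2 = 0.00799472.
Running total after boundary: 0.0366937.
Order-1 term: 1/12 · (-7.80925e-05 − (-0.0117188)) = 0.000970055.
Running total after k=1: 0.0376638.
Order-2 term: −1/720 · (-7.96862e-06 − (-0.0146484)) = -2.03340e-05.

S_2 ≈ 0.0376434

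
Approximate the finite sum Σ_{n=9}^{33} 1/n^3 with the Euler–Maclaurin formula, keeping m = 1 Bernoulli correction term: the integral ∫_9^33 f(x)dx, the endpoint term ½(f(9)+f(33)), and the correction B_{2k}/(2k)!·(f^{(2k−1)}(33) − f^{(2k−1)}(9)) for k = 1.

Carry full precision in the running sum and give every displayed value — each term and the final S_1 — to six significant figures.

S_1 ≈ 0.00645138

The integral term ∫_9^33 1/x^3 dx = 0.00571370.
Endpoint term: (f(9) + f(33))/2 = (0.00137174 + 2.78265e-05)/2 = 0.000699784.
Running total after boundary: 0.00641349.
k=1: B_{2}/(2)! × [f^{(1)}(33) − f^{(1)}(9)] = 1/12 × (-2.52968e-06 − (-0.000457247)) = 3.78931e-05.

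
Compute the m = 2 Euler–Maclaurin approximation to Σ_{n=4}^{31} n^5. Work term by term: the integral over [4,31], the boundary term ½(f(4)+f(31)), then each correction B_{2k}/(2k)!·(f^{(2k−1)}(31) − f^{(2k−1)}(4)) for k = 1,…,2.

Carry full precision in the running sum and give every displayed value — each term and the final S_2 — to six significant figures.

Integral: ∫_4^31 x^5 dx = 1.47917e+08.
Boundary: ½(f(4) + f(31)) = ½(1024.00 + 2.86292e+07) = 1.43151e+07.
So far: 1.62232e+08.
Correction k=1: B_{2}/2! · (f^{(1)}(31) − f^{(1)}(4)) = 1/12 · (4.61760e+06 − 1280.00) = 384694.
Partial sum through k=1: 1.62616e+08.
Correction k=2: B_{4}/4! · (f^{(3)}(31) − f^{(3)}(4)) = −1/720 · (57660.0 − 960.000) = -78.7500.

S_2 ≈ 1.62616e+08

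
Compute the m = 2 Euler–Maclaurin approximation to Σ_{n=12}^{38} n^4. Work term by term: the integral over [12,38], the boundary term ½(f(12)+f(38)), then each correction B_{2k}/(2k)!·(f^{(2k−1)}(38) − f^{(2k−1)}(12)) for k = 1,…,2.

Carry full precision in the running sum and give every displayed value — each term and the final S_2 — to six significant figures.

∫_12^38 x^4 dx evaluates to 1.57973e+07.
Boundary: ½(f(12) + f(38)) = ½(20736.0 + 2.08514e+06) = 1.05294e+06.
Running total after boundary: 1.68502e+07.
Order-1 term: 1/12 · (219488 − 6912.00) = 17714.7.
Running total after k=1: 1.68679e+07.
Order-2 term: −1/720 · (912.000 − 288.000) = -0.866667.

S_2 ≈ 1.68679e+07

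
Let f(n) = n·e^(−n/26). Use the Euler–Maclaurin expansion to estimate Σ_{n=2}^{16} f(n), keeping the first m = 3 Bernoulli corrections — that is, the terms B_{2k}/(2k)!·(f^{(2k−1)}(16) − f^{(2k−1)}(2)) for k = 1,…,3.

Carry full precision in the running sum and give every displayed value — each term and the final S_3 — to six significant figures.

Integral: ∫_2^16 x·e^(−x/26) dx = 83.9468.
Endpoint term: (f(2) + f(16))/2 = (1.85192 + 8.64693)/2 = 5.24943.
Running total after boundary: 89.1963.
Order-1 term: 1/12 · (0.207859 − 0.854733) = -0.0539062.
After k=1: 89.1424.
Order-2 term: −1/720 · (0.00190640 − 0.00400393) = 2.91324e-06.
After k=2: 89.1424.
Order-3 term: 1/30240 · (5.18537e-06 − 9.97553e-06) = -1.58405e-10.

S_3 ≈ 89.1424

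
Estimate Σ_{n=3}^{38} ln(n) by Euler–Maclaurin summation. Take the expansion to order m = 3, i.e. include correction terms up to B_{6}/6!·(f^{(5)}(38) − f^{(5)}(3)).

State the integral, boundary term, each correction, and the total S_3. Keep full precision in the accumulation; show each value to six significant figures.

S_3 ≈ 102.275

∫_3^38 ln(x) dx evaluates to 99.9324.
½[f(3) + f(38)] = ½[1.09861 + 3.63759] = 2.36810.
Running total after boundary: 102.301.
Order-1 term: 1/12 · (0.0263158 − 0.333333) = -0.0255848.
After k=1: 102.275.
Order-2 term: −1/720 · (3.64485e-05 − 0.0740741) = 0.000102830.
After k=2: 102.275.
Order-3 term: 1/30240 · (3.02896e-07 − 0.0987654) = -3.26604e-06.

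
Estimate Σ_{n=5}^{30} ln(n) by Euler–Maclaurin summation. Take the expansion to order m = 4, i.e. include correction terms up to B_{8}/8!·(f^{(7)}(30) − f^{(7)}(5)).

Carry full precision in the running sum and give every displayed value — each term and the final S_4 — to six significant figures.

S_4 ≈ 71.4802

Integral: ∫_5^30 ln(x) dx = 68.9887.
Endpoint term: (f(5) + f(30))/2 = (1.60944 + 3.40120)/2 = 2.50532.
Running total after boundary: 71.4940.
Correction k=1: B_{2}/2! · (f^{(1)}(30) − f^{(1)}(5)) = 1/12 · (0.0333333 − 0.200000) = -0.0138889.
Partial sum through k=1: 71.4802.
Correction k=2: B_{4}/4! · (f^{(3)}(30) − f^{(3)}(5)) = −1/720 · (7.40741e-05 − 0.0160000) = 2.21193e-05.
Partial sum through k=2: 71.4802.
Correction k=3: B_{6}/6! · (f^{(5)}(30) − f^{(5)}(5)) = 1/30240 · (9.87654e-07 − 0.00768000) = -2.53936e-07.
Partial sum through k=3: 71.4802.
Correction k=4: B_{8}/8! · (f^{(7)}(30) − f^{(7)}(5)) = −1/1209600 · (3.29218e-08 − 0.00921600) = 7.61902e-09.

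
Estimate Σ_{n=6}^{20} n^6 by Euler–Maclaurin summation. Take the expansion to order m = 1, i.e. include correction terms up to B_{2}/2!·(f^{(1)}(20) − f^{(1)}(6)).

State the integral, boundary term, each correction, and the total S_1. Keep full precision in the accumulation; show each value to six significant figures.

S_1 ≈ 2.16437e+08

Integral: ∫_6^20 x^6 dx = 1.82817e+08.
Boundary: ½(f(6) + f(20)) = ½(46656.0 + 6.40000e+07) = 3.20233e+07.
Integral + boundary = 2.14840e+08.
Correction k=1: B_{2}/2! · (f^{(1)}(20) − f^{(1)}(6)) = 1/12 · (1.92000e+07 − 46656.0) = 1.59611e+06.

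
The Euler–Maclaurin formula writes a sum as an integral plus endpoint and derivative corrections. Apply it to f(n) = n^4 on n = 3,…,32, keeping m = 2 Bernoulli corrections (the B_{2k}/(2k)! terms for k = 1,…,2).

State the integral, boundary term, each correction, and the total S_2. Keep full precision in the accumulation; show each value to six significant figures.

Integral: ∫_3^32 x^4 dx = 6.71084e+06.
Boundary: ½(f(3) + f(32)) = ½(81.0000 + 1.04858e+06) = 524328.
So far: 7.23517e+06.
Order-1 term: 1/12 · (131072 − 108.000) = 10913.7.
Running total after k=1: 7.24608e+06.
Order-2 term: −1/720 · (768.000 − 72.0000) = -0.966667.

S_2 ≈ 7.24608e+06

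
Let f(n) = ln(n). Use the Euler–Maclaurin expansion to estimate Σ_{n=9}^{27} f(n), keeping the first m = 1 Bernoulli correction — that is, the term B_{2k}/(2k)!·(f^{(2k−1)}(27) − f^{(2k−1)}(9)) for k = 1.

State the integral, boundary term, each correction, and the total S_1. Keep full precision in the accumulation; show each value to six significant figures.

S_1 ≈ 53.9529

∫_9^27 ln(x) dx evaluates to 51.2126.
Endpoint term: (f(9) + f(27))/2 = (2.19722 + 3.29584)/2 = 2.74653.
Running total after boundary: 53.9591.
Correction k=1: B_{2}/2! · (f^{(1)}(27) − f^{(1)}(9)) = 1/12 · (0.0370370 − 0.111111) = -0.00617284.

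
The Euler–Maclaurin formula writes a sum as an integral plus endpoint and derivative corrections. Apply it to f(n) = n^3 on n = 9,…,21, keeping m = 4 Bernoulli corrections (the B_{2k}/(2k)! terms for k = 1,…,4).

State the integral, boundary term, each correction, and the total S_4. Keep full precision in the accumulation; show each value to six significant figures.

S_4 ≈ 52065.0

The integral term ∫_9^21 x^3 dx = 46980.0.
½[f(9) + f(21)] = ½[729.000 + 9261.00] = 4995.00.
So far: 51975.0.
Order-1 term: 1/12 · (1323.00 − 243.000) = 90.0000.
Partial sum through k=1: 52065.0.
Order-2 term: −1/720 · (6.00000 − 6.00000) = 0.00000.
Partial sum through k=2: 52065.0.
Order-3 term: 1/30240 · (0.00000 − 0.00000) = 0.00000.
Partial sum through k=3: 52065.0.
Order-4 term: −1/1209600 · (0.00000 − 0.00000) = 0.00000.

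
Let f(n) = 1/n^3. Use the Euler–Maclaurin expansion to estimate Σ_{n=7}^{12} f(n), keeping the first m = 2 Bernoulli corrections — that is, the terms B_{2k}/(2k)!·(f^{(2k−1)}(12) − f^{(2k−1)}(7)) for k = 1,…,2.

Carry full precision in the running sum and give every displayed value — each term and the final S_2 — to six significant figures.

The integral term ∫_7^12 1/x^3 dx = 0.00673186.
Endpoint term: (f(7) + f(12))/2 = (0.00291545 + 0.000578704)/2 = 0.00174708.
Running total after boundary: 0.00847894.
Correction k=1: B_{2}/2! · (f^{(1)}(12) − f^{(1)}(7)) = 1/12 · (-0.000144676 − (-0.00124948)) = 9.20670e-05.
Running total after k=1: 0.00857100.
Correction k=2: B_{4}/4! · (f^{(3)}(12) − f^{(3)}(7)) = −1/720 · (-2.00939e-05 − (-0.000509992)) = -6.80413e-07.

S_2 ≈ 0.00857032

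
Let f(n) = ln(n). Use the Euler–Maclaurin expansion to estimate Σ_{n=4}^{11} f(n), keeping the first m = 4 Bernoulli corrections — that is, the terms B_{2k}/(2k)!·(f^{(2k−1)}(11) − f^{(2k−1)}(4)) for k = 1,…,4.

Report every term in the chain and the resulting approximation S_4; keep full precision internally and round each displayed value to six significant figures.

∫_4^11 ln(x) dx evaluates to 13.8317.
½[f(4) + f(11)] = ½[1.38629 + 2.39790] = 1.89209.
Integral + boundary = 15.7238.
Correction k=1: B_{2}/2! · (f^{(1)}(11) − f^{(1)}(4)) = 1/12 · (0.0909091 − 0.250000) = -0.0132576.
After k=1: 15.7105.
Correction k=2: B_{4}/4! · (f^{(3)}(11) − f^{(3)}(4)) = −1/720 · (0.00150263 − 0.0312500) = 4.13158e-05.
After k=2: 15.7105.
Correction k=3: B_{6}/6! · (f^{(5)}(11) − f^{(5)}(4)) = 1/30240 · (0.000149021 − 0.0234375) = -7.70122e-07.
After k=3: 15.7105.
Correction k=4: B_{8}/8! · (f^{(7)}(11) − f^{(7)}(4)) = −1/1209600 · (3.69474e-05 − 0.0439453) = 3.62999e-08.

S_4 ≈ 15.7105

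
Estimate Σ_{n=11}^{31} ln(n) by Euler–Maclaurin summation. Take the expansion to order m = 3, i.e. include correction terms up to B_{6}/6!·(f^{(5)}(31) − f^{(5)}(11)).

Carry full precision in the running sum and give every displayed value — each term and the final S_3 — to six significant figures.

S_3 ≈ 62.9878

The integral term ∫_11^31 ln(x) dx = 60.0768.
Boundary: ½(f(11) + f(31)) = ½(2.39790 + 3.43399) = 2.91594.
Integral + boundary = 62.9927.
Order-1 term: 1/12 · (0.0322581 − 0.0909091) = -0.00488759.
Partial sum through k=1: 62.9878.
Order-2 term: −1/720 · (6.71344e-05 − 0.00150263) = 1.99374e-06.
Partial sum through k=2: 62.9878.
Order-3 term: 1/30240 · (8.38306e-07 − 0.000149021) = -4.90023e-09.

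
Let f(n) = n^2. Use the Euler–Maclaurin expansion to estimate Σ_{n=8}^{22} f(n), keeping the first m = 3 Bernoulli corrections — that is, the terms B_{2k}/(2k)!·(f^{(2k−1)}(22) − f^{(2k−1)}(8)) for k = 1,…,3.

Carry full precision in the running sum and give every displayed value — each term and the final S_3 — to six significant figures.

S_3 ≈ 3655.00

Integral: ∫_8^22 x^2 dx = 3378.67.
Endpoint term: (f(8) + f(22))/2 = (64.0000 + 484.000)/2 = 274.000.
So far: 3652.67.
Order-1 term: 1/12 · (44.0000 − 16.0000) = 2.33333.
After k=1: 3655.00.
Order-2 term: −1/720 · (0.00000 − 0.00000) = 0.00000.
After k=2: 3655.00.
Order-3 term: 1/30240 · (0.00000 − 0.00000) = 0.00000.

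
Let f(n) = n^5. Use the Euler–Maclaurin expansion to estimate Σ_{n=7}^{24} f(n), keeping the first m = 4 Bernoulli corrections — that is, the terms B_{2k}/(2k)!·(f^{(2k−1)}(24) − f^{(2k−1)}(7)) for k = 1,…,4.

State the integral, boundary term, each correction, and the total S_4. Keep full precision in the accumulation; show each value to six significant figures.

The integral term ∫_7^24 x^5 dx = 3.18309e+07.
Boundary: ½(f(7) + f(24)) = ½(16807.0 + 7.96262e+06) = 3.98972e+06.
Integral + boundary = 3.58206e+07.
Correction k=1: B_{2}/2! · (f^{(1)}(24) − f^{(1)}(7)) = 1/12 · (1.65888e+06 − 12005.0) = 137240.
After k=1: 3.59578e+07.
Correction k=2: B_{4}/4! · (f^{(3)}(24) − f^{(3)}(7)) = −1/720 · (34560.0 − 2940.00) = -43.9167.
After k=2: 3.59578e+07.
Correction k=3: B_{6}/6! · (f^{(5)}(24) − f^{(5)}(7)) = 1/30240 · (120.000 − 120.000) = 0.00000.
After k=3: 3.59578e+07.
Correction k=4: B_{8}/8! · (f^{(7)}(24) − f^{(7)}(7)) = −1/1209600 · (0.00000 − 0.00000) = 0.00000.

S_4 ≈ 3.59578e+07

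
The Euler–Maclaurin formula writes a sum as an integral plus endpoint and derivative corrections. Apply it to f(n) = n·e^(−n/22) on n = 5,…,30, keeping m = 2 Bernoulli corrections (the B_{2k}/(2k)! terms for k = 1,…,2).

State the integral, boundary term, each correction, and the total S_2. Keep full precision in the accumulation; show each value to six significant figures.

S_2 ≈ 186.456

∫_5^30 x·e^(−x/22) dx evaluates to 180.688.
Boundary: ½(f(5) + f(30)) = ½(3.98352 + 7.67187) = 5.82770.
Integral + boundary = 186.515.
Correction k=1: B_{2}/2! · (f^{(1)}(30) − f^{(1)}(5)) = 1/12 · (-0.0929924 − 0.615634) = -0.0590522.
Running total after k=1: 186.456.
Correction k=2: B_{4}/4! · (f^{(3)}(30) − f^{(3)}(5)) = −1/720 · (0.000864599 − 0.00456414) = 5.13824e-06.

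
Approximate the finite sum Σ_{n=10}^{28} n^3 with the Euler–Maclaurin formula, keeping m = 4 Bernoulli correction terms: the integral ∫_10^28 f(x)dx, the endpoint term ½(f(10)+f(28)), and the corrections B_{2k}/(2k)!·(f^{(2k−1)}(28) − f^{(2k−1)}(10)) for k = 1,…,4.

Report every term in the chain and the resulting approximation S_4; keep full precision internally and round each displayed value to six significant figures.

S_4 ≈ 162811

The integral term ∫_10^28 x^3 dx = 151164.
½[f(10) + f(28)] = ½[1000.00 + 21952.0] = 11476.0.
So far: 162640.
Order-1 term: 1/12 · (2352.00 − 300.000) = 171.000.
After k=1: 162811.
Order-2 term: −1/720 · (6.00000 − 6.00000) = 0.00000.
After k=2: 162811.
Order-3 term: 1/30240 · (0.00000 − 0.00000) = 0.00000.
After k=3: 162811.
Order-4 term: −1/1209600 · (0.00000 − 0.00000) = 0.00000.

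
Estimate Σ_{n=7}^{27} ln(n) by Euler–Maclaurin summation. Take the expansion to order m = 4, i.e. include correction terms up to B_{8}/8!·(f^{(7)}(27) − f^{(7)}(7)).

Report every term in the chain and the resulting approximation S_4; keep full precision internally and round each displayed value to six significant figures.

∫_7^27 ln(x) dx evaluates to 55.3662.
Boundary: ½(f(7) + f(27)) = ½(1.94591 + 3.29584) = 2.62087.
Running total after boundary: 57.9871.
Correction k=1: B_{2}/2! · (f^{(1)}(27) − f^{(1)}(7)) = 1/12 · (0.0370370 − 0.142857) = -0.00881834.
Partial sum through k=1: 57.9783.
Correction k=2: B_{4}/4! · (f^{(3)}(27) − f^{(3)}(7)) = −1/720 · (0.000101611 − 0.00583090) = 7.95735e-06.
Partial sum through k=2: 57.9783.
Correction k=3: B_{6}/6! · (f^{(5)}(27) − f^{(5)}(7)) = 1/30240 · (1.67260e-06 − 0.00142798) = -4.71661e-08.
Partial sum through k=3: 57.9783.
Correction k=4: B_{8}/8! · (f^{(7)}(27) − f^{(7)}(7)) = −1/1209600 · (6.88313e-08 − 0.000874271) = 7.22720e-10.

S_4 ≈ 57.9783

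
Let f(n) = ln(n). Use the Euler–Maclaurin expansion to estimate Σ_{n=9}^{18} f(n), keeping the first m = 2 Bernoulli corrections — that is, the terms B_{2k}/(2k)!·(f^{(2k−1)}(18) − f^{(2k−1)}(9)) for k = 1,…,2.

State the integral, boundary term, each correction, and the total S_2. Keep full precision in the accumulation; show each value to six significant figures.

Integral: ∫_9^18 ln(x) dx = 23.2517.
Boundary: ½(f(9) + f(18)) = ½(2.19722 + 2.89037) = 2.54380.
So far: 25.7955.
k=1: B_{2}/(2)! × [f^{(1)}(18) − f^{(1)}(9)] = 1/12 × (0.0555556 − 0.111111) = -0.00462963.
After k=1: 25.7908.
k=2: B_{4}/(4)! × [f^{(3)}(18) − f^{(3)}(9)] = −1/720 × (0.000342936 − 0.00274348) = 3.33410e-06.

S_2 ≈ 25.7908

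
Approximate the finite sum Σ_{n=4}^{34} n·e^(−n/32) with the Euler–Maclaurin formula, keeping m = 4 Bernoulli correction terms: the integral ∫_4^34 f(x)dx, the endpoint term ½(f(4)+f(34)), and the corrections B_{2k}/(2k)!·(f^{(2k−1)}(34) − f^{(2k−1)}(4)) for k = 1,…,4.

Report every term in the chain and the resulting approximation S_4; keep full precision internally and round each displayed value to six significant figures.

S_4 ≈ 294.323

∫_4^34 x·e^(−x/32) dx evaluates to 286.749.
Endpoint term: (f(4) + f(34))/2 = (3.52999 + 11.7501)/2 = 7.64004.
Running total after boundary: 294.389.
k=1: B_{2}/(2)! × [f^{(1)}(34) − f^{(1)}(4)] = 1/12 × (-0.0215994 − 0.772185) = -0.0661487.
After k=1: 294.323.
k=2: B_{4}/(4)! × [f^{(3)}(34) − f^{(3)}(4)] = −1/720 × (0.000653889 − 0.00247771) = 2.53309e-06.
After k=2: 294.323.
k=3: B_{6}/(6)! × [f^{(5)}(34) − f^{(5)}(4)] = 1/30240 × (1.29773e-06 − 4.10287e-06) = -9.27628e-11.
After k=3: 294.323.
k=4: B_{8}/(8)! × [f^{(7)}(34) − f^{(7)}(4)] = −1/1209600 × (1.91102e-09 − 5.65049e-09) = 3.09149e-15.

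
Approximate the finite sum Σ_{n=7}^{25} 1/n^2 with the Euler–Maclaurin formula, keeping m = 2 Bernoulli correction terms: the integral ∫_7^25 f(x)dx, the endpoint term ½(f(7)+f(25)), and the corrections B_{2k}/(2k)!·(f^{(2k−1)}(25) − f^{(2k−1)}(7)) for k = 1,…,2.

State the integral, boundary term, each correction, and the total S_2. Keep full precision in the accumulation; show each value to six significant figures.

S_2 ≈ 0.114334

Integral: ∫_7^25 1/x^2 dx = 0.102857.
½[f(7) + f(25)] = ½[0.0204082 + 0.00160000] = 0.0110041.
So far: 0.113861.
Correction k=1: B_{2}/2! · (f^{(1)}(25) − f^{(1)}(7)) = 1/12 · (-0.000128000 − (-0.00583090)) = 0.000475242.
After k=1: 0.114336.
Correction k=2: B_{4}/4! · (f^{(3)}(25) − f^{(3)}(7)) = −1/720 · (-2.45760e-06 − (-0.00142798)) = -1.97989e-06.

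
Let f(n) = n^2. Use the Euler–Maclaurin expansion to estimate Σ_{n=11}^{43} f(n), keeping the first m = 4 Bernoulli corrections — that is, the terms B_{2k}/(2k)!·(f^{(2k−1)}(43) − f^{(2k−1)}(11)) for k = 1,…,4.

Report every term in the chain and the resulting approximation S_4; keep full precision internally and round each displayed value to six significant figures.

S_4 ≈ 27049.0

The integral term ∫_11^43 x^2 dx = 26058.7.
Boundary: ½(f(11) + f(43)) = ½(121.000 + 1849.00) = 985.000.
So far: 27043.7.
Correction k=1: B_{2}/2! · (f^{(1)}(43) − f^{(1)}(11)) = 1/12 · (86.0000 − 22.0000) = 5.33333.
Running total after k=1: 27049.0.
Correction k=2: B_{4}/4! · (f^{(3)}(43) − f^{(3)}(11)) = −1/720 · (0.00000 − 0.00000) = 0.00000.
Running total after k=2: 27049.0.
Correction k=3: B_{6}/6! · (f^{(5)}(43) − f^{(5)}(11)) = 1/30240 · (0.00000 − 0.00000) = 0.00000.
Running total after k=3: 27049.0.
Correction k=4: B_{8}/8! · (f^{(7)}(43) − f^{(7)}(11)) = −1/1209600 · (0.00000 − 0.00000) = 0.00000.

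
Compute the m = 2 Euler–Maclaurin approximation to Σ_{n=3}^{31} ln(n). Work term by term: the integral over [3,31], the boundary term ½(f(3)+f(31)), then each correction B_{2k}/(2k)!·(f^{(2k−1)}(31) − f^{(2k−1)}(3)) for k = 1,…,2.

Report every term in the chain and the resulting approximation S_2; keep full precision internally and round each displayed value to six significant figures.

S_2 ≈ 77.3991

Integral: ∫_3^31 ln(x) dx = 75.1578.
Boundary: ½(f(3) + f(31)) = ½(1.09861 + 3.43399) = 2.26630.
Running total after boundary: 77.4241.
Correction k=1: B_{2}/2! · (f^{(1)}(31) − f^{(1)}(3)) = 1/12 · (0.0322581 − 0.333333) = -0.0250896.
After k=1: 77.3990.
Correction k=2: B_{4}/4! · (f^{(3)}(31) − f^{(3)}(3)) = −1/720 · (6.71344e-05 − 0.0740741) = 0.000102787.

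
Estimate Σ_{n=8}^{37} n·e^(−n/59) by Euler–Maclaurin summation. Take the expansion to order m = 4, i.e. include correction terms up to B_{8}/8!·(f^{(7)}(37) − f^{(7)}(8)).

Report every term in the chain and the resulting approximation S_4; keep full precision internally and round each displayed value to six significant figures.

S_4 ≈ 439.774

∫_8^37 x·e^(−x/59) dx evaluates to 426.446.
Endpoint term: (f(8) + f(37))/2 = (6.98558 + 19.7628)/2 = 13.3742.
So far: 439.821.
k=1: B_{2}/(2)! × [f^{(1)}(37) − f^{(1)}(8)] = 1/12 × (0.199167 − 0.754798) = -0.0463026.
After k=1: 439.774.
k=2: B_{4}/(4)! × [f^{(3)}(37) − f^{(3)}(8)] = −1/720 × (0.000364098 − 0.000718527) = 4.92263e-07.
After k=2: 439.774.
k=3: B_{6}/(6)! × [f^{(5)}(37) − f^{(5)}(8)] = 1/30240 × (1.92755e-07 − 3.50537e-07) = -5.21768e-12.
After k=3: 439.774.
k=4: B_{8}/(8)! × [f^{(7)}(37) − f^{(7)}(8)] = −1/1209600 × (8.06993e-11 − 1.42103e-10) = 5.07638e-17.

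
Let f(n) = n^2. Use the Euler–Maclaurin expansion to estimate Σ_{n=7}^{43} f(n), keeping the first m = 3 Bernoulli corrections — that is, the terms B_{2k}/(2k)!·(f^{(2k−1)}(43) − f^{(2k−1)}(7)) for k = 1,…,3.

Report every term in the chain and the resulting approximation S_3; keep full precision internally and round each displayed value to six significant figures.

S_3 ≈ 27343.0

Integral: ∫_7^43 x^2 dx = 26388.0.
Endpoint term: (f(7) + f(43))/2 = (49.0000 + 1849.00)/2 = 949.000.
So far: 27337.0.
k=1: B_{2}/(2)! × [f^{(1)}(43) − f^{(1)}(7)] = 1/12 × (86.0000 − 14.0000) = 6.00000.
After k=1: 27343.0.
k=2: B_{4}/(4)! × [f^{(3)}(43) − f^{(3)}(7)] = −1/720 × (0.00000 − 0.00000) = 0.00000.
After k=2: 27343.0.
k=3: B_{6}/(6)! × [f^{(5)}(43) − f^{(5)}(7)] = 1/30240 × (0.00000 − 0.00000) = 0.00000.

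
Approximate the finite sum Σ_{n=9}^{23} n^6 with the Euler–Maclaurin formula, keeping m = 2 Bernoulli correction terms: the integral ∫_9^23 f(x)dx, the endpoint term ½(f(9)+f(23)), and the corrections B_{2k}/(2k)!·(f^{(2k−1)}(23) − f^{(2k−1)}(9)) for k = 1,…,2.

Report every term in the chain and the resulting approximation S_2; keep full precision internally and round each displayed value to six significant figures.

Integral: ∫_9^23 x^6 dx = 4.85720e+08.
Endpoint term: (f(9) + f(23))/2 = (531441 + 1.48036e+08)/2 = 7.42837e+07.
Running total after boundary: 5.60004e+08.
Order-1 term: 1/12 · (3.86181e+07 − 354294) = 3.18865e+06.
Running total after k=1: 5.63193e+08.
Order-2 term: −1/720 · (1.46004e+06 − 87480.0) = -1906.33.

S_2 ≈ 5.63191e+08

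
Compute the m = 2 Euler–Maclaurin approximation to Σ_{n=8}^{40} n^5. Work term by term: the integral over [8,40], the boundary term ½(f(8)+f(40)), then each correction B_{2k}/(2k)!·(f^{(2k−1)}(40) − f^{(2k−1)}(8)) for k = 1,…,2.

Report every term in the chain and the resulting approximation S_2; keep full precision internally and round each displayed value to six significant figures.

Integral: ∫_8^40 x^5 dx = 6.82623e+08.
Endpoint term: (f(8) + f(40))/2 = (32768.0 + 1.02400e+08)/2 = 5.12164e+07.
Running total after boundary: 7.33839e+08.
Order-1 term: 1/12 · (1.28000e+07 − 20480.0) = 1.06496e+06.
After k=1: 7.34904e+08.
Order-2 term: −1/720 · (96000.0 − 3840.00) = -128.000.

S_2 ≈ 7.34904e+08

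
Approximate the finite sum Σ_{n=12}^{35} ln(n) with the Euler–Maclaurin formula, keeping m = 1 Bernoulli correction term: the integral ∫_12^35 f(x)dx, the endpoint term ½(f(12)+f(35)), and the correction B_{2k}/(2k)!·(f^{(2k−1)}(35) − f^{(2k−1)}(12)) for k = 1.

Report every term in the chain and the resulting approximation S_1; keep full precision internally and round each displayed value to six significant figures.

Integral: ∫_12^35 ln(x) dx = 71.6183.
Boundary: ½(f(12) + f(35)) = ½(2.48491 + 3.55535) = 3.02013.
Integral + boundary = 74.6384.
Order-1 term: 1/12 · (0.0285714 − 0.0833333) = -0.00456349.

S_1 ≈ 74.6339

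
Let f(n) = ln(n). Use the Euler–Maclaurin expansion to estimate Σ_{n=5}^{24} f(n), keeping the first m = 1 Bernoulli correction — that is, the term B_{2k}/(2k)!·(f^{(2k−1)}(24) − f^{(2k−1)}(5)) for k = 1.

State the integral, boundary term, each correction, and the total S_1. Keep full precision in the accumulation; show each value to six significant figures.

The integral term ∫_5^24 ln(x) dx = 49.2261.
Endpoint term: (f(5) + f(24))/2 = (1.60944 + 3.17805)/2 = 2.39375.
Running total after boundary: 51.6198.
k=1: B_{2}/(2)! × [f^{(1)}(24) − f^{(1)}(5)] = 1/12 × (0.0416667 − 0.200000) = -0.0131944.

S_1 ≈ 51.6067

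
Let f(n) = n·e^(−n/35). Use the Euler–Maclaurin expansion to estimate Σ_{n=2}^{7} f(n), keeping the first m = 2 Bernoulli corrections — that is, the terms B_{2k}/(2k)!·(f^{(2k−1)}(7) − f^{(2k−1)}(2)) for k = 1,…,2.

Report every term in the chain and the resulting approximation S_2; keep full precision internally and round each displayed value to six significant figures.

S_2 ≈ 23.3308

The integral term ∫_2^7 x·e^(−x/35) dx = 19.5404.
½[f(2) + f(7)] = ½[1.88892 + 5.73112] = 3.81002.
Integral + boundary = 23.3504.
Order-1 term: 1/12 · (0.654985 − 0.890490) = -0.0196255.
Running total after k=1: 23.3308.
Order-2 term: −1/720 · (0.00187138 − 0.00226890) = 5.52111e-07.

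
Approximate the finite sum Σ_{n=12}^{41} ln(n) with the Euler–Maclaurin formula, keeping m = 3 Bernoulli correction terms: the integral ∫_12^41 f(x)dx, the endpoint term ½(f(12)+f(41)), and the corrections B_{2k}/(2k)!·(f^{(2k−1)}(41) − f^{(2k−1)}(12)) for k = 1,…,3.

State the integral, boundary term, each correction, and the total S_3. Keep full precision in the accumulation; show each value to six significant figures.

S_3 ≈ 96.5319

∫_12^41 ln(x) dx evaluates to 93.4376.
Boundary: ½(f(12) + f(41)) = ½(2.48491 + 3.71357) = 3.09924.
Running total after boundary: 96.5368.
k=1: B_{2}/(2)! × [f^{(1)}(41) − f^{(1)}(12)] = 1/12 × (0.0243902 − 0.0833333) = -0.00491192.
After k=1: 96.5319.
k=2: B_{4}/(4)! × [f^{(3)}(41) − f^{(3)}(12)] = −1/720 × (2.90187e-05 − 0.00115741) = 1.56721e-06.
After k=2: 96.5319.
k=3: B_{6}/(6)! × [f^{(5)}(41) − f^{(5)}(12)] = 1/30240 × (2.07153e-07 − 9.64506e-05) = -3.18265e-09.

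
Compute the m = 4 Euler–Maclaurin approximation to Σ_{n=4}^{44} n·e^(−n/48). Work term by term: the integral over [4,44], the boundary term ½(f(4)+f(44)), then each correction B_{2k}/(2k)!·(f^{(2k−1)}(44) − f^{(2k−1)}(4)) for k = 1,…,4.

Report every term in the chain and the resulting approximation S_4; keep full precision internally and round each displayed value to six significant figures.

The integral term ∫_4^44 x·e^(−x/48) dx = 530.695.
Boundary: ½(f(4) + f(44)) = ½(3.68018 + 17.5934) = 10.6368.
Integral + boundary = 541.332.
Order-1 term: 1/12 · (0.0333208 − 0.843374) = -0.0675044.
After k=1: 541.264.
Order-2 term: −1/720 · (0.000361554 − 0.00116470) = 1.11548e-06.
After k=2: 541.264.
Order-3 term: 1/30240 · (3.07572e-07 − 8.52147e-07) = -1.80084e-11.
After k=3: 541.264.
Order-4 term: −1/1209600 · (1.98880e-10 − 5.20305e-10) = 2.65729e-16.

S_4 ≈ 541.264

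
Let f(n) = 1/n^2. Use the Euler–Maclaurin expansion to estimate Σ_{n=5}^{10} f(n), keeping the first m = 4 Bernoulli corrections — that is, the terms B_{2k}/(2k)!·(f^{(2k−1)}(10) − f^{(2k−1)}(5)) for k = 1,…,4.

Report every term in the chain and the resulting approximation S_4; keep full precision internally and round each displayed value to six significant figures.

The integral term ∫_5^10 1/x^2 dx = 0.100000.
Boundary: ½(f(5) + f(10)) = ½(0.0400000 + 0.0100000) = 0.0250000.
So far: 0.125000.
Order-1 term: 1/12 · (-0.00200000 − (-0.0160000)) = 0.00116667.
After k=1: 0.126167.
Order-2 term: −1/720 · (-0.000240000 − (-0.00768000)) = -1.03333e-05.
After k=2: 0.126156.
Order-3 term: 1/30240 · (-7.20000e-05 − (-0.00921600)) = 3.02381e-07.
After k=3: 0.126157.
Order-4 term: −1/1209600 · (-4.03200e-05 − (-0.0206438)) = -1.70333e-08.

S_4 ≈ 0.126157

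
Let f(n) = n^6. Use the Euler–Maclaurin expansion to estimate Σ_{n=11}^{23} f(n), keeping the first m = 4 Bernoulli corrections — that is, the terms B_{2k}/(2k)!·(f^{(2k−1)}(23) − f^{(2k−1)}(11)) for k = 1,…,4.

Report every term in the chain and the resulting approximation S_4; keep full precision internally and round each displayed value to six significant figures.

∫_11^23 x^6 dx evaluates to 4.83620e+08.
½[f(11) + f(23)] = ½[1.77156e+06 + 1.48036e+08] = 7.49037e+07.
Integral + boundary = 5.58523e+08.
Order-1 term: 1/12 · (3.86181e+07 − 966306) = 3.13765e+06.
Running total after k=1: 5.61661e+08.
Order-2 term: −1/720 · (1.46004e+06 − 159720) = -1806.00.
Running total after k=2: 5.61659e+08.
Order-3 term: 1/30240 · (16560.0 − 7920.00) = 0.285714.
Running total after k=3: 5.61659e+08.
Order-4 term: −1/1209600 · (0.00000 − 0.00000) = 0.00000.

S_4 ≈ 5.61659e+08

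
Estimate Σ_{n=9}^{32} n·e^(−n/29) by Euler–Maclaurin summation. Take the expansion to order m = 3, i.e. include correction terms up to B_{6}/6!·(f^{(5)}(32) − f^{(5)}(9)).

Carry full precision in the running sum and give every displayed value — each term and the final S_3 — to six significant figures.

Integral: ∫_9^32 x·e^(−x/29) dx = 221.158.
Boundary: ½(f(9) + f(32)) = ½(6.59875 + 10.6152) = 8.60698.
Running total after boundary: 229.765.
k=1: B_{2}/(2)! × [f^{(1)}(32) − f^{(1)}(9)] = 1/12 × (-0.0343164 − 0.505651) = -0.0449973.
After k=1: 229.720.
k=2: B_{4}/(4)! × [f^{(3)}(32) − f^{(3)}(9)] = −1/720 × (0.000748079 − 0.00234487) = 2.21777e-06.
After k=2: 229.720.
k=3: B_{6}/(6)! × [f^{(5)}(32) − f^{(5)}(9)] = 1/30240 × (1.82754e-06 − 4.86147e-06) = -1.00328e-10.

S_3 ≈ 229.720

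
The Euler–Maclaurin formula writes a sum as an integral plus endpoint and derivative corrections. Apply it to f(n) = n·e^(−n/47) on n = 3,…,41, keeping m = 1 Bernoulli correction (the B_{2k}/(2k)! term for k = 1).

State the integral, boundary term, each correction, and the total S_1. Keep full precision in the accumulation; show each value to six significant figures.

Integral: ∫_3^41 x·e^(−x/47) dx = 475.954.
½[f(3) + f(41)] = ½[2.81449 + 17.1369] = 9.97568.
Running total after boundary: 485.930.
Order-1 term: 1/12 · (0.0533581 − 0.878282) = -0.0687436.

S_1 ≈ 485.861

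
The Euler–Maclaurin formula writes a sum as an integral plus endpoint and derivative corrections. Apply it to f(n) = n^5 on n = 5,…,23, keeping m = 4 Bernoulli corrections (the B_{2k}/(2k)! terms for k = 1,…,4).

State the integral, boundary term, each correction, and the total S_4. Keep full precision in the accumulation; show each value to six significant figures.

The integral term ∫_5^23 x^5 dx = 2.46700e+07.
Endpoint term: (f(5) + f(23))/2 = (3125.00 + 6.43634e+06)/2 = 3.21973e+06.
Integral + boundary = 2.78898e+07.
Order-1 term: 1/12 · (1.39920e+06 − 3125.00) = 116340.
After k=1: 2.80061e+07.
Order-2 term: −1/720 · (31740.0 − 1500.00) = -42.0000.
After k=2: 2.80061e+07.
Order-3 term: 1/30240 · (120.000 − 120.000) = 0.00000.
After k=3: 2.80061e+07.
Order-4 term: −1/1209600 · (0.00000 − 0.00000) = 0.00000.

S_4 ≈ 2.80061e+07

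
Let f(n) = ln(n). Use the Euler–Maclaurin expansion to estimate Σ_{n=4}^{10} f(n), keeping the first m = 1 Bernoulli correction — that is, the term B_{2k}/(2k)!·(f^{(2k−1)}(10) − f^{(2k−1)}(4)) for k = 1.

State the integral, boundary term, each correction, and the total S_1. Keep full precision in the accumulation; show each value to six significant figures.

Integral: ∫_4^10 ln(x) dx = 11.4807.
Boundary: ½(f(4) + f(10)) = ½(1.38629 + 2.30259) = 1.84444.
Running total after boundary: 13.3251.
k=1: B_{2}/(2)! × [f^{(1)}(10) − f^{(1)}(4)] = 1/12 × (0.100000 − 0.250000) = -0.0125000.

S_1 ≈ 13.3126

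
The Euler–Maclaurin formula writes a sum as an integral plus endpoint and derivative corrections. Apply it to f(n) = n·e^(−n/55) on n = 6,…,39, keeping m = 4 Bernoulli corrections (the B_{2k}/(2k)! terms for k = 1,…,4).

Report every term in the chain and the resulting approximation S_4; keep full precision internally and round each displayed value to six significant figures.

S_4 ≈ 476.376

The integral term ∫_6^39 x·e^(−x/55) dx = 464.145.
Boundary: ½(f(6) + f(39)) = ½(5.37989 + 19.1916) = 12.2857.
Integral + boundary = 476.431.
k=1: B_{2}/(2)! × [f^{(1)}(39) − f^{(1)}(6)] = 1/12 × (0.143154 − 0.798833) = -0.0546399.
Partial sum through k=1: 476.376.
k=2: B_{4}/(4)! × [f^{(3)}(39) − f^{(3)}(6)] = −1/720 × (0.000372673 − 0.000856903) = 6.72541e-07.
Partial sum through k=2: 476.376.
k=3: B_{6}/(6)! × [f^{(5)}(39) − f^{(5)}(6)] = 1/30240 × (2.30751e-07 − 4.79249e-07) = -8.21752e-12.
Partial sum through k=3: 476.376.
k=4: B_{8}/(8)! × [f^{(7)}(39) − f^{(7)}(6)] = −1/1209600 × (1.11836e-10 − 2.23215e-10) = 9.20787e-17.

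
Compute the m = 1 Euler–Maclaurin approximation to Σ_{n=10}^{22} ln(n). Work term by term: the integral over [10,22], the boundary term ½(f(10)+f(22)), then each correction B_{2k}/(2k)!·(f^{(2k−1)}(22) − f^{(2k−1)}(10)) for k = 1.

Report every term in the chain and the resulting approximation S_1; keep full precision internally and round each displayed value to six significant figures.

∫_10^22 ln(x) dx evaluates to 32.9771.
Endpoint term: (f(10) + f(22))/2 = (2.30259 + 3.09104)/2 = 2.69681.
Running total after boundary: 35.6739.
Correction k=1: B_{2}/2! · (f^{(1)}(22) − f^{(1)}(10)) = 1/12 · (0.0454545 − 0.100000) = -0.00454545.

S_1 ≈ 35.6694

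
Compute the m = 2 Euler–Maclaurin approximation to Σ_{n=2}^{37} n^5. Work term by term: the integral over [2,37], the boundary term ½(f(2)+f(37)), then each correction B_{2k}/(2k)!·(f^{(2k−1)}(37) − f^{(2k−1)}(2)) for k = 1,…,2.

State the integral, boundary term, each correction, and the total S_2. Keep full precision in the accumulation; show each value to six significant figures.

S_2 ≈ 4.63074e+08

The integral term ∫_2^37 x^5 dx = 4.27621e+08.
Endpoint term: (f(2) + f(37))/2 = (32.0000 + 6.93440e+07)/2 = 3.46720e+07.
Integral + boundary = 4.62293e+08.
Correction k=1: B_{2}/2! · (f^{(1)}(37) − f^{(1)}(2)) = 1/12 · (9.37080e+06 − 80.0000) = 780894.
After k=1: 4.63074e+08.
Correction k=2: B_{4}/4! · (f^{(3)}(37) − f^{(3)}(2)) = −1/720 · (82140.0 − 240.000) = -113.750.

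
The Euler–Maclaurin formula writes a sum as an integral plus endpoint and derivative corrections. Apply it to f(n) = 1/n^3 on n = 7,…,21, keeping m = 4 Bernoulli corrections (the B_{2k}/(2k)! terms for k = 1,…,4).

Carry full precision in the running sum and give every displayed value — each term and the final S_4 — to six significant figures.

S_4 ≈ 0.0106842

∫_7^21 1/x^3 dx evaluates to 0.00907029.
½[f(7) + f(21)] = ½[0.00291545 + 0.000107980] = 0.00151172.
Running total after boundary: 0.0105820.
Correction k=1: B_{2}/2! · (f^{(1)}(21) − f^{(1)}(7)) = 1/12 · (-1.54257e-05 − (-0.00124948)) = 0.000102838.
Partial sum through k=1: 0.0106848.
Correction k=2: B_{4}/4! · (f^{(3)}(21) − f^{(3)}(7)) = −1/720 · (-6.99577e-07 − (-0.000509992)) = -7.07350e-07.
Partial sum through k=2: 0.0106841.
Correction k=3: B_{6}/6! · (f^{(5)}(21) − f^{(5)}(7)) = 1/30240 · (-6.66264e-08 − (-0.000437136)) = 1.44533e-08.
Partial sum through k=3: 0.0106842.
Correction k=4: B_{8}/8! · (f^{(7)}(21) − f^{(7)}(7)) = −1/1209600 · (-1.08778e-08 − (-0.000642322)) = -5.31011e-10.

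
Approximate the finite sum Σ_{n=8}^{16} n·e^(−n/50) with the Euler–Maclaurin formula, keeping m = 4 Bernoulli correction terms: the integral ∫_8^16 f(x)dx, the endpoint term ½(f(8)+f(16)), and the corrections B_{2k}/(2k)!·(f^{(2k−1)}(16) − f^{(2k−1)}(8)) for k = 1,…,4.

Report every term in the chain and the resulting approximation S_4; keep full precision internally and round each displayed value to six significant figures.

S_4 ≈ 84.1244

∫_8^16 x·e^(−x/50) dx evaluates to 74.9252.
Endpoint term: (f(8) + f(16))/2 = (6.81715 + 11.6184)/2 = 9.21777.
Running total after boundary: 84.1429.
k=1: B_{2}/(2)! × [f^{(1)}(16) − f^{(1)}(8)] = 1/12 × (0.493781 − 0.715801) = -0.0185016.
Running total after k=1: 84.1244.
k=2: B_{4}/(4)! × [f^{(3)}(16) − f^{(3)}(8)] = −1/720 × (0.000778432 − 0.000968035) = 2.63338e-07.
Running total after k=2: 84.1244.
k=3: B_{6}/(6)! × [f^{(5)}(16) − f^{(5)}(8)] = 1/30240 × (5.43740e-07 − 6.59900e-07) = -3.84126e-12.
Running total after k=3: 84.1244.
k=4: B_{8}/(8)! × [f^{(7)}(16) − f^{(7)}(8)] = −1/1209600 × (3.10443e-10 − 3.73034e-10) = 5.17454e-17.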